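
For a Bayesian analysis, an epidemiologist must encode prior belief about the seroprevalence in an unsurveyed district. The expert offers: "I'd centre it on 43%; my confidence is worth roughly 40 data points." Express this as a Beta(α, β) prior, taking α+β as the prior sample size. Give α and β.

Under the effective-sample-size interpretation, Beta(α, β) has prior mean α/(α+β) and prior sample size α+β.
So α+β = 40 and α/(α+β) = 0.43, giving α = 0.43·40 = 17.2 and β = 40 − 17.2 = 22.8.

α = 17.2, β = 22.8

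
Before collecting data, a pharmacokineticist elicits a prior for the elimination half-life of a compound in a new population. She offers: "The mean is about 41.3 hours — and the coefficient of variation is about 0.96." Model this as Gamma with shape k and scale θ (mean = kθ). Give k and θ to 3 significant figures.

k ≈ 1.09, θ ≈ 38.1

For Gamma(k, scale θ): mean = kθ, variance = kθ², so CV = 1/√k.
CV = 0.96, hence k = 1/CV² = 1.09.
Then θ = mean/k = 41.3/1.09 = 38.1.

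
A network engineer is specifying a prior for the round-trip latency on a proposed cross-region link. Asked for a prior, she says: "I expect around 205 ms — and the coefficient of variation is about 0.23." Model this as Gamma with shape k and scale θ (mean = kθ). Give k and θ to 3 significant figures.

k ≈ 18.9, θ ≈ 10.8

For Gamma(k, scale θ): mean = kθ, variance = kθ², so CV = 1/√k.
CV = 0.23, hence k = 1/CV² = 18.9.
Then θ = mean/k = 205/18.9 = 10.8.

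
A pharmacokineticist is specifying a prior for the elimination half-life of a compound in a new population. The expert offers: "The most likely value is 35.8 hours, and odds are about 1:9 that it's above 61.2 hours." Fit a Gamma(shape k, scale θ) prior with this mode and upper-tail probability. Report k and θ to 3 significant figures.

k ≈ 7.59, θ ≈ 5.43

Gamma(k,θ) with k>1 has mode (k−1)θ, so θ = 35.8/(k−1).
Need P(X < 61.2) = 0.9 with θ tied to k this way. Start at k = 2, θ = 35.8: P(X<61.2) ≈ 0.510.
Too low — raise k to concentrate. Iterating converges to k ≈ 7.59.
Then θ = 35.8/(7.59−1) ≈ 5.43.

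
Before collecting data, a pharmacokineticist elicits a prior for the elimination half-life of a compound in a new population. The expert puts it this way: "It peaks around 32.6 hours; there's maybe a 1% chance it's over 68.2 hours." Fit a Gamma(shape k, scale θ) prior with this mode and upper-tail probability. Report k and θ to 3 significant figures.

k ≈ 9.94, θ ≈ 3.65

Gamma(k,θ) with k>1 has mode (k−1)θ, so θ = 32.6/(k−1).
Need P(X < 68.2) = 0.99 with θ tied to k this way. Start at k = 2, θ = 32.6: P(X<68.2) ≈ 0.618.
Too low — raise k to concentrate. Iterating converges to k ≈ 9.94.
Then θ = 32.6/(9.94−1) ≈ 3.65.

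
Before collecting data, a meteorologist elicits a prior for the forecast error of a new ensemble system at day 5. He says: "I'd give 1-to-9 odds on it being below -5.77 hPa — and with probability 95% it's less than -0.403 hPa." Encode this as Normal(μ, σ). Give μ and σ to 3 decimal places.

μ = -3.420, σ = 1.834

The p-quantile of Normal(μ,σ) is μ + z_p·σ, with z_{0.1} = -1.282 and z_{0.95} = 1.645.
Eliminate σ: μ = (z₂·x₁ − z₁·x₂)/(z₂ − z₁) = (1.645·-5.77 − (-1.282)·-0.403)/2.926 = -3.420.
Then σ = (x₂ − x₁)/(z₂ − z₁) = (-0.403 − -5.77)/2.926 = 1.834.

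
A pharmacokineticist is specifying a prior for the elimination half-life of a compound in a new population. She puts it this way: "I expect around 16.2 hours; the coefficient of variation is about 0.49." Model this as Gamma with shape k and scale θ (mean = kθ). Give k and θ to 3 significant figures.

For Gamma(k, scale θ): mean = kθ, variance = kθ², so CV = 1/√k.
CV = 0.49, hence k = 1/CV² = 4.16.
Then θ = mean/k = 16.2/4.16 = 3.89.

k ≈ 4.16, θ ≈ 3.89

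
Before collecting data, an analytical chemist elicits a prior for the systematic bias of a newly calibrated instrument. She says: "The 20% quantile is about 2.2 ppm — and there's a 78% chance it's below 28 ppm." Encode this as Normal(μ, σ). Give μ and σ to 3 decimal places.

The p-quantile of Normal(μ,σ) is μ + z_p·σ, with z_{0.2} = -0.8416 and z_{0.78} = 0.7722.
Eliminate σ: μ = (z₂·x₁ − z₁·x₂)/(z₂ − z₁) = (0.7722·2.2 − (-0.8416)·28)/1.614 = 15.655.
Then σ = (x₂ − x₁)/(z₂ − z₁) = (28 − 2.2)/1.614 = 15.987.

μ = 15.655, σ = 15.987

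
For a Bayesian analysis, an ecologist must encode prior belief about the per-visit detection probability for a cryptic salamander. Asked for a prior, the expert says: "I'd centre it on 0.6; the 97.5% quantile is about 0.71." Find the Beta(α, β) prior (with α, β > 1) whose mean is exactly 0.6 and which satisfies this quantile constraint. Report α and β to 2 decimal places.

α ≈ 42.70, β ≈ 28.47

With mean 0.6 fixed, write α = 0.6s, β = 0.4s where s = α+β.
Need P(θ < 0.71) = 0.975 under Beta(0.6s, 0.4s). Normal approximation: (q−m)/√(m(1−m)/s) ≈ z_{0.975} = 1.96, so s ≈ 0.6·0.4·(1.96)²/(0.71−0.6)² = 76.2.
At s = 76.2: P(θ<0.71) ≈ 0.979. Adjusting to match 0.975 gives s ≈ 71.16.
So α = 0.6·71.16 ≈ 42.70, β = 0.4·71.16 ≈ 28.47.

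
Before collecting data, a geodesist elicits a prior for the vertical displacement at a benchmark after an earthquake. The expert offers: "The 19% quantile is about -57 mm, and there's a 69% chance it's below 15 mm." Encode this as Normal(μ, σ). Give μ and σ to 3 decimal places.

The p-quantile of Normal(μ,σ) is μ + z_p·σ, with z_{0.19} = -0.8779 and z_{0.69} = 0.4959.
Eliminate σ: μ = (z₂·x₁ − z₁·x₂)/(z₂ − z₁) = (0.4959·-57 − (-0.8779)·15)/1.374 = -10.988.
Then σ = (x₂ − x₁)/(z₂ − z₁) = (15 − -57)/1.374 = 52.411.

μ = -10.988, σ = 52.411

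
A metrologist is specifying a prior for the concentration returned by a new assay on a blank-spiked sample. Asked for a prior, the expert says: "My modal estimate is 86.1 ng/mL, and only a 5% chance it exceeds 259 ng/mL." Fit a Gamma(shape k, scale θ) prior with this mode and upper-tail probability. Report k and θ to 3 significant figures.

k ≈ 3.18, θ ≈ 39.4

Gamma(k,θ) with k>1 has mode (k−1)θ, so θ = 86.1/(k−1).
Need P(X < 259) = 0.95 with θ tied to k this way. Start at k = 2, θ = 86.1: P(X<259) ≈ 0.802.
Too low — raise k to concentrate. Iterating converges to k ≈ 3.18.
Then θ = 86.1/(3.18−1) ≈ 39.4.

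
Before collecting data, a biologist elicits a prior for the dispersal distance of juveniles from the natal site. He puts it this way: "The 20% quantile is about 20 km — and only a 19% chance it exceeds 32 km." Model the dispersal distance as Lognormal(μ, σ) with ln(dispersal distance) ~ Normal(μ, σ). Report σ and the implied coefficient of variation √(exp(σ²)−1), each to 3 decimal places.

If T ~ Lognormal(μ,σ) then ln T ~ Normal(μ,σ), so the p-quantile of ln T is μ + z_p·σ.
ln(20) = 2.996 and ln(32) = 3.466; z_{0.2} = -0.8416, z_{0.81} = 0.8779.
σ = (3.466 − 2.996)/(0.8779 − (-0.8416)) = 0.273.
μ = 2.996 − (-0.8416)·0.273 = 3.226.
CV = √(exp(σ²)−1) = √(exp(0.0747)−1) = 0.279.

σ ≈ 0.273, CV ≈ 0.279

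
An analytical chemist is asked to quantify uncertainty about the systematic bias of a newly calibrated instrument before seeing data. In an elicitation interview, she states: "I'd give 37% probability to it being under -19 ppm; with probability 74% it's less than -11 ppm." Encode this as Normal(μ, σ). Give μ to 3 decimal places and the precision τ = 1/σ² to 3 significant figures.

The p-quantile of Normal(μ,σ) is μ + z_p·σ, with z_{0.37} = -0.3319 and z_{0.74} = 0.6433.
Eliminate σ: μ = (z₂·x₁ − z₁·x₂)/(z₂ − z₁) = (0.6433·-19 − (-0.3319)·-11)/0.9752 = -16.278.
Then σ = (x₂ − x₁)/(z₂ − z₁) = (-11 − -19)/0.9752 = 8.203.
Precision τ = 1/σ² = 1/8.203² = 0.0149.

μ = -16.278, τ = 0.0149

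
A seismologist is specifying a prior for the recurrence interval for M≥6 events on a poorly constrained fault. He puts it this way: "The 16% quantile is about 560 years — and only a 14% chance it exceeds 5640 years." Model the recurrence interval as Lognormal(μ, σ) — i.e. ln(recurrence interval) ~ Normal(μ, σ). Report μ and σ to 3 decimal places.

If T ~ Lognormal(μ,σ) then ln T ~ Normal(μ,σ), so the p-quantile of ln T is μ + z_p·σ.
ln(560) = 6.328 and ln(5640) = 8.638; z_{0.16} = -0.9945, z_{0.86} = 1.08.
σ = (8.638 − 6.328)/(1.08 − (-0.9945)) = 1.113.
μ = 6.328 − (-0.9945)·1.113 = 7.435.

μ ≈ 7.435, σ ≈ 1.113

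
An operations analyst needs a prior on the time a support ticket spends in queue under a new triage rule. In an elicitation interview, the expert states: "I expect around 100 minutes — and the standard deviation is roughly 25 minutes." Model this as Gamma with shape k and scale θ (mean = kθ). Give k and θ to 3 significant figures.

For Gamma(k, scale θ): mean = kθ, variance = kθ², so CV = 1/√k.
CV = SD/mean = 25/100 = 0.25, hence k = 1/CV² = 16.
Then θ = mean/k = 100/16 = 6.25.

k ≈ 16, θ ≈ 6.25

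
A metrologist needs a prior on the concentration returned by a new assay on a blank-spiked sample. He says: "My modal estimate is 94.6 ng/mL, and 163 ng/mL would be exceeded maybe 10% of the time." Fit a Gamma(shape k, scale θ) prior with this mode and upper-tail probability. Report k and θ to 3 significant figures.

k ≈ 7.4, θ ≈ 14.8

Gamma(k,θ) with k>1 has mode (k−1)θ, so θ = 94.6/(k−1).
Need P(X < 163) = 0.9 with θ tied to k this way. Start at k = 2, θ = 94.6: P(X<163) ≈ 0.514.
Too low — raise k to concentrate. Iterating converges to k ≈ 7.4.
Then θ = 94.6/(7.4−1) ≈ 14.8.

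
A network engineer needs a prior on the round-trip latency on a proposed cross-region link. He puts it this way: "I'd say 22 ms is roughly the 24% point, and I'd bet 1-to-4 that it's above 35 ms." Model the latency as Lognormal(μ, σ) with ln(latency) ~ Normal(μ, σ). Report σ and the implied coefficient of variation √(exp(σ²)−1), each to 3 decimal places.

σ ≈ 0.300, CV ≈ 0.307

If T ~ Lognormal(μ,σ) then ln T ~ Normal(μ,σ), so the p-quantile of ln T is μ + z_p·σ.
ln(22) = 3.091 and ln(35) = 3.555; z_{0.24} = -0.7063, z_{0.8} = 0.8416.
σ = (3.555 − 3.091)/(0.8416 − (-0.7063)) = 0.300.
μ = 3.091 − (-0.7063)·0.300 = 3.303.
CV = √(exp(σ²)−1) = √(exp(0.0900)−1) = 0.307.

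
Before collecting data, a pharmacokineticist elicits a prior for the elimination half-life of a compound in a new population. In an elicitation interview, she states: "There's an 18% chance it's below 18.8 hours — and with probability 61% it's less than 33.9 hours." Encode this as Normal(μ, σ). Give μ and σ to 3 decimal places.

μ = 30.370, σ = 12.639

The p-quantile of Normal(μ,σ) is μ + z_p·σ, with z_{0.18} = -0.9154 and z_{0.61} = 0.2793.
Eliminate σ: μ = (z₂·x₁ − z₁·x₂)/(z₂ − z₁) = (0.2793·18.8 − (-0.9154)·33.9)/1.195 = 30.370.
Then σ = (x₂ − x₁)/(z₂ − z₁) = (33.9 − 18.8)/1.195 = 12.639.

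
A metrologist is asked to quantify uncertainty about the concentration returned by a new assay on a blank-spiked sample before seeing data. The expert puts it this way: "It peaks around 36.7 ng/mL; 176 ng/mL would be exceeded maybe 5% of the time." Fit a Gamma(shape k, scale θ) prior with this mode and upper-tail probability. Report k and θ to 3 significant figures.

Gamma(k,θ) with k>1 has mode (k−1)θ, so θ = 36.7/(k−1).
Need P(X < 176) = 0.95 with θ tied to k this way. Start at k = 2, θ = 36.7: P(X<176) ≈ 0.952.
Too high — lower k to spread out. Iterating converges to k ≈ 1.98.
Then θ = 36.7/(1.98−1) ≈ 37.3.

k ≈ 1.98, θ ≈ 37.3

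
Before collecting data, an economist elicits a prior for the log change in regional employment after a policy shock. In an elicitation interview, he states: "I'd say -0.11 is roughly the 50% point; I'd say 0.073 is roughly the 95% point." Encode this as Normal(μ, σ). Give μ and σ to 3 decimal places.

For Normal(μ,σ), the p-quantile is μ + z_p·σ. Here z_{0.5} = 0, z_{0.95} = 1.645.
So -0.11 = μ + 0σ and 0.073 = μ + 1.645σ.
Subtracting: σ = (0.073 − -0.11)/(1.645 − (0)) = 0.111.
Then μ = -0.11 − (0)·0.111 = -0.110.

μ = -0.110, σ = 0.111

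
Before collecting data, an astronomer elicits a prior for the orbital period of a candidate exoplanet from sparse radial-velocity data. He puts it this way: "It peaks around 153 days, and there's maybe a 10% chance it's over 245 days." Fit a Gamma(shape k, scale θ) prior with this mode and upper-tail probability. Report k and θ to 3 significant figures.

k ≈ 9.48, θ ≈ 18.1

Gamma(k,θ) with k>1 has mode (k−1)θ, so θ = 153/(k−1).
Need P(X < 245) = 0.9 with θ tied to k this way. Start at k = 2, θ = 153: P(X<245) ≈ 0.475.
Too low — raise k to concentrate. Iterating converges to k ≈ 9.48.
Then θ = 153/(9.48−1) ≈ 18.1.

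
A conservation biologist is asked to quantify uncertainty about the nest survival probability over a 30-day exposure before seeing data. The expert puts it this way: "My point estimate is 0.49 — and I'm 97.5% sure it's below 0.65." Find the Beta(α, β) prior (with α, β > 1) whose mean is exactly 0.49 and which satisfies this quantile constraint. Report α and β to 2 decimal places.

With mean 0.49 fixed, write α = 0.49s, β = 0.51s where s = α+β.
Need P(θ < 0.65) = 0.975 under Beta(0.49s, 0.51s). Normal approximation: (q−m)/√(m(1−m)/s) ≈ z_{0.975} = 1.96, so s ≈ 0.49·0.51·(1.96)²/(0.65−0.49)² = 37.5.
At s = 37.5: P(θ<0.65) ≈ 0.977. Adjusting to match 0.975 gives s ≈ 36.28.
So α = 0.49·36.28 ≈ 17.78, β = 0.51·36.28 ≈ 18.50.

α ≈ 17.78, β ≈ 18.50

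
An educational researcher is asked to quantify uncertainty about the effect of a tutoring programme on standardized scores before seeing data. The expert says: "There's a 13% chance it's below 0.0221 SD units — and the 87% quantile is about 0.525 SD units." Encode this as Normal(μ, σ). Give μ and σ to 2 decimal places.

The p-quantile of Normal(μ,σ) is μ + z_p·σ, with z_{0.13} = -1.126 and z_{0.87} = 1.126.
Eliminate σ: μ = (z₂·x₁ − z₁·x₂)/(z₂ − z₁) = (1.126·0.0221 − (-1.126)·0.525)/2.253 = 0.27.
Then σ = (x₂ − x₁)/(z₂ − z₁) = (0.525 − 0.0221)/2.253 = 0.22.

μ = 0.27, σ = 0.22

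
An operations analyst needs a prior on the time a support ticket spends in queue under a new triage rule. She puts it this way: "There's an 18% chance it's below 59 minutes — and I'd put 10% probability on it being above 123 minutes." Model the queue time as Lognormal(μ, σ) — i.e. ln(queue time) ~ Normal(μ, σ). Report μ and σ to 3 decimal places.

μ ≈ 4.384, σ ≈ 0.334

If T ~ Lognormal(μ,σ) then ln T ~ Normal(μ,σ), so the p-quantile of ln T is μ + z_p·σ.
ln(59) = 4.078 and ln(123) = 4.812; z_{0.18} = -0.9154, z_{0.9} = 1.282.
σ = (4.812 − 4.078)/(1.282 − (-0.9154)) = 0.334.
μ = 4.078 − (-0.9154)·0.334 = 4.384.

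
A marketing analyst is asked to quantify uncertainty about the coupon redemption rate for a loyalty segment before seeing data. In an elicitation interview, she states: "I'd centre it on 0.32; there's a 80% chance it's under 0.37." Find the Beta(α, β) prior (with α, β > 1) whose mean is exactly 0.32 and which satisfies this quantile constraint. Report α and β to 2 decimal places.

α ≈ 19.27, β ≈ 40.94

With mean 0.32 fixed, write α = 0.32s, β = 0.68s where s = α+β.
Need P(θ < 0.37) = 0.8 under Beta(0.32s, 0.68s). Normal approximation: (q−m)/√(m(1−m)/s) ≈ z_{0.8} = 0.842, so s ≈ 0.32·0.68·(0.842)²/(0.37−0.32)² = 61.7.
At s = 61.7: P(θ<0.37) ≈ 0.803. Adjusting to match 0.8 gives s ≈ 60.21.
So α = 0.32·60.21 ≈ 19.27, β = 0.68·60.21 ≈ 40.94.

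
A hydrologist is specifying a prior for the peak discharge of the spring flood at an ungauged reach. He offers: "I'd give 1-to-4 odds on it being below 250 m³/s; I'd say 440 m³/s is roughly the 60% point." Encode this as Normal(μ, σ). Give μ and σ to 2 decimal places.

The p-quantile of Normal(μ,σ) is μ + z_p·σ, with z_{0.2} = -0.8416 and z_{0.6} = 0.2533.
Eliminate σ: μ = (z₂·x₁ − z₁·x₂)/(z₂ − z₁) = (0.2533·250 − (-0.8416)·440)/1.095 = 396.04.
Then σ = (x₂ − x₁)/(z₂ − z₁) = (440 − 250)/1.095 = 173.52.

μ = 396.04, σ = 173.52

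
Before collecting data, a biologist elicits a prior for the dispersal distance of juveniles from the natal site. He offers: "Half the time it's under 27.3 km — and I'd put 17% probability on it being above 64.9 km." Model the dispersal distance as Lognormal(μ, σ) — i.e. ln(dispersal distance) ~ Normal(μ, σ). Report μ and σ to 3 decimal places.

If T ~ Lognormal(μ,σ) then ln T ~ Normal(μ,σ), so the p-quantile of ln T is μ + z_p·σ.
ln(27.3) = 3.307 and ln(64.9) = 4.173; z_{0.5} = 0, z_{0.83} = 0.9542.
σ = (4.173 − 3.307)/(0.9542 − (0)) = 0.908.
μ = 3.307 − (0)·0.908 = 3.307.

μ ≈ 3.307, σ ≈ 0.908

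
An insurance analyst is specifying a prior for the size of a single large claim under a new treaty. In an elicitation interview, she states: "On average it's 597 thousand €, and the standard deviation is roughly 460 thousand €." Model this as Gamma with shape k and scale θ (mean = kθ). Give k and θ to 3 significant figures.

k ≈ 1.68, θ ≈ 354

For Gamma(k, scale θ): mean = kθ, variance = kθ², so CV = 1/√k.
CV = SD/mean = 460/597 = 0.7705, hence k = 1/CV² = 1.68.
Then θ = mean/k = 597/1.68 = 354.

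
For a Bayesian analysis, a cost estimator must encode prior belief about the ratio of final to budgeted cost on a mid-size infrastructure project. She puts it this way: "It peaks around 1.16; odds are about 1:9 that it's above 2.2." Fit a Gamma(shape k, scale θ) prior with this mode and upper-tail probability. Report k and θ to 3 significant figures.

Gamma(k,θ) with k>1 has mode (k−1)θ, so θ = 1.16/(k−1).
Need P(X < 2.2) = 0.9 with θ tied to k this way. Start at k = 2, θ = 1.16: P(X<2.2) ≈ 0.565.
Too low — raise k to concentrate. Iterating converges to k ≈ 5.67.
Then θ = 1.16/(5.67−1) ≈ 0.249.

k ≈ 5.67, θ ≈ 0.249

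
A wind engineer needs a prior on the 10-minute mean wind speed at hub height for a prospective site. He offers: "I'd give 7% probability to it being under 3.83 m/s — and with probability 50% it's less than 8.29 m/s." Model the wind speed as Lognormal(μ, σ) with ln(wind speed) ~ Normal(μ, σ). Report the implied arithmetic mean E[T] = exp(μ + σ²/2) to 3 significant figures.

If T ~ Lognormal(μ,σ) then ln T ~ Normal(μ,σ), so the p-quantile of ln T is μ + z_p·σ.
ln(3.83) = 1.343 and ln(8.29) = 2.115; z_{0.07} = -1.476, z_{0.5} = 0.
σ = (2.115 − 1.343)/(0 − (-1.476)) = 0.523.
μ = 1.343 − (-1.476)·0.523 = 2.115.
E[T] = exp(μ + σ²/2) = exp(2.115 + 0.1369) = 9.51 m/s.

E[T] ≈ 9.51 m/s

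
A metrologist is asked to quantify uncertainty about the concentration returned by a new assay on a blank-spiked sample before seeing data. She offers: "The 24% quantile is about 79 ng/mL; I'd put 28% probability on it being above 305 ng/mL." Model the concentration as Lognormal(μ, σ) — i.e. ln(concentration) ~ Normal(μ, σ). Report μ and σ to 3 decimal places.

If T ~ Lognormal(μ,σ) then ln T ~ Normal(μ,σ), so the p-quantile of ln T is μ + z_p·σ.
ln(79) = 4.369 and ln(305) = 5.72; z_{0.24} = -0.7063, z_{0.72} = 0.5828.
σ = (5.72 − 4.369)/(0.5828 − (-0.7063)) = 1.048.
μ = 4.369 − (-0.7063)·1.048 = 5.110.

μ ≈ 5.110, σ ≈ 1.048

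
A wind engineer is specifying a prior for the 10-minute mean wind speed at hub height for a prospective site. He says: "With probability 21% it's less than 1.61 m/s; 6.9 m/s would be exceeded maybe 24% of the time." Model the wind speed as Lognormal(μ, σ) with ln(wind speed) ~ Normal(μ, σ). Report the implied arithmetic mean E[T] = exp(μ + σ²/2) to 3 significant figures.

If T ~ Lognormal(μ,σ) then ln T ~ Normal(μ,σ), so the p-quantile of ln T is μ + z_p·σ.
ln(1.61) = 0.4762 and ln(6.9) = 1.932; z_{0.21} = -0.8064, z_{0.76} = 0.7063.
σ = (1.932 − 0.4762)/(0.7063 − (-0.8064)) = 0.962.
μ = 0.4762 − (-0.8064)·0.962 = 1.252.
E[T] = exp(μ + σ²/2) = exp(1.252 + 0.4628) = 5.56 m/s.

E[T] ≈ 5.56 m/s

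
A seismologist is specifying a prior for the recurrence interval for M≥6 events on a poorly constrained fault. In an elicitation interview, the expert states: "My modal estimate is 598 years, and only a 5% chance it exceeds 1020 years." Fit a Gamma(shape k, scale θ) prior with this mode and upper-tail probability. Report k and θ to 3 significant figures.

Gamma(k,θ) with k>1 has mode (k−1)θ, so θ = 598/(k−1).
Need P(X < 1020) = 0.95 with θ tied to k this way. Start at k = 2, θ = 598: P(X<1020) ≈ 0.509.
Too low — raise k to concentrate. Iterating converges to k ≈ 10.8.
Then θ = 598/(10.8−1) ≈ 61.1.

k ≈ 10.8, θ ≈ 61.1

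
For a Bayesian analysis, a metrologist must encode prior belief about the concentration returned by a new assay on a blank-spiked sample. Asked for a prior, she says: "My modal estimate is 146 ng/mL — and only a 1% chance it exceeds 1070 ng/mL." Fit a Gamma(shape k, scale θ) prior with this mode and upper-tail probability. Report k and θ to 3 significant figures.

Gamma(k,θ) with k>1 has mode (k−1)θ, so θ = 146/(k−1).
Need P(X < 1070) = 0.99 with θ tied to k this way. Start at k = 2, θ = 146: P(X<1070) ≈ 0.995.
Too high — lower k to spread out. Iterating converges to k ≈ 1.87.
Then θ = 146/(1.87−1) ≈ 167.

k ≈ 1.87, θ ≈ 167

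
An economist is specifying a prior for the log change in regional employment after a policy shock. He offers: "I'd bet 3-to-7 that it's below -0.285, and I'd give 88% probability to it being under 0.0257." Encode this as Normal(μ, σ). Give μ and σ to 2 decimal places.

μ = -0.19, σ = 0.18

For Normal(μ,σ), the p-quantile is μ + z_p·σ. Here z_{0.3} = -0.5244, z_{0.88} = 1.175.
So -0.285 = μ − 0.5244σ and 0.0257 = μ + 1.175σ.
Subtracting: σ = (0.0257 − -0.285)/(1.175 − (-0.5244)) = 0.18.
Then μ = -0.285 − (-0.5244)·0.18 = -0.19.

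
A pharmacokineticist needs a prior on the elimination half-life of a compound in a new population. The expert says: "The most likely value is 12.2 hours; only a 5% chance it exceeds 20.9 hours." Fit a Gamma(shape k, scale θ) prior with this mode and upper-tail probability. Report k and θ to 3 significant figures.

Gamma(k,θ) with k>1 has mode (k−1)θ, so θ = 12.2/(k−1).
Need P(X < 20.9) = 0.95 with θ tied to k this way. Start at k = 2, θ = 12.2: P(X<20.9) ≈ 0.511.
Too low — raise k to concentrate. Iterating converges to k ≈ 10.6.
Then θ = 12.2/(10.6−1) ≈ 1.27.

k ≈ 10.6, θ ≈ 1.27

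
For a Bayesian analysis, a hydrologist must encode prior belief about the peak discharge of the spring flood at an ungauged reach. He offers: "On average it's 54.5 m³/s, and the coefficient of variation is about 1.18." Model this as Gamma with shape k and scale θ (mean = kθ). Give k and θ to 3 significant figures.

k ≈ 0.718, θ ≈ 75.9

For Gamma(k, scale θ): mean = kθ, variance = kθ², so CV = 1/√k.
CV = 1.18, hence k = 1/CV² = 0.718.
Then θ = mean/k = 54.5/0.718 = 75.9.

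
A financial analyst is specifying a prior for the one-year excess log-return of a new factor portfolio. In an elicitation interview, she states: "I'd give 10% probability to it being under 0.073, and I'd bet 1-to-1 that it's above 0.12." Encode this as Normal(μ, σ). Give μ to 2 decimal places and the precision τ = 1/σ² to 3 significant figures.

μ = 0.12, τ = 743

The p-quantile of Normal(μ,σ) is μ + z_p·σ, with z_{0.1} = -1.282 and z_{0.5} = 0.
Eliminate σ: μ = (z₂·x₁ − z₁·x₂)/(z₂ − z₁) = (0·0.073 − (-1.282)·0.12)/1.282 = 0.12.
Then σ = (x₂ − x₁)/(z₂ − z₁) = (0.12 − 0.073)/1.282 = 0.04.
Precision τ = 1/σ² = 1/0.03667² = 743.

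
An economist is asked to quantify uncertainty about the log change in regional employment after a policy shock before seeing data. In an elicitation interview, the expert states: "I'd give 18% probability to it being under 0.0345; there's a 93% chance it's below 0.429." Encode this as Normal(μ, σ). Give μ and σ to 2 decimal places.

For Normal(μ,σ), the p-quantile is μ + z_p·σ. Here z_{0.18} = -0.9154, z_{0.93} = 1.476.
So 0.0345 = μ − 0.9154σ and 0.429 = μ + 1.476σ.
Subtracting: σ = (0.429 − 0.0345)/(1.476 − (-0.9154)) = 0.16.
Then μ = 0.0345 − (-0.9154)·0.16 = 0.19.

μ = 0.19, σ = 0.16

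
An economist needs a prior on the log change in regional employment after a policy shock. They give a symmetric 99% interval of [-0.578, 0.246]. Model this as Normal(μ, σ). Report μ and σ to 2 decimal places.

A symmetric 99% interval runs μ ± z·σ with z = 2.576.
Half-width = 0.412, so σ = 0.412/2.576 = 0.16.
μ is the interval midpoint, -0.17.

μ = -0.17, σ = 0.16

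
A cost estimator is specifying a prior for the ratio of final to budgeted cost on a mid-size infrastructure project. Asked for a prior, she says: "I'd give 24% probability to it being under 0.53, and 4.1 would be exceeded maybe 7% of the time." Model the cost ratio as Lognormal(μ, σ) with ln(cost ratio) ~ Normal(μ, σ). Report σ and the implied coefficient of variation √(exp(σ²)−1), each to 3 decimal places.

If T ~ Lognormal(μ,σ) then ln T ~ Normal(μ,σ), so the p-quantile of ln T is μ + z_p·σ.
ln(0.53) = -0.6349 and ln(4.1) = 1.411; z_{0.24} = -0.7063, z_{0.93} = 1.476.
σ = (1.411 − -0.6349)/(1.476 − (-0.7063)) = 0.938.
μ = -0.6349 − (-0.7063)·0.938 = 0.027.
CV = √(exp(σ²)−1) = √(exp(0.8790)−1) = 1.187.

σ ≈ 0.938, CV ≈ 1.187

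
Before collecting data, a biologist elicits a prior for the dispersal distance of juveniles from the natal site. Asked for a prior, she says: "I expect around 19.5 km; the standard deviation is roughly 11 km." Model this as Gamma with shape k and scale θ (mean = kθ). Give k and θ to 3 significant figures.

For Gamma(k, scale θ): mean = kθ, variance = kθ², so CV = 1/√k.
CV = SD/mean = 11/19.5 = 0.5641, hence k = 1/CV² = 3.14.
Then θ = mean/k = 19.5/3.14 = 6.21.

k ≈ 3.14, θ ≈ 6.21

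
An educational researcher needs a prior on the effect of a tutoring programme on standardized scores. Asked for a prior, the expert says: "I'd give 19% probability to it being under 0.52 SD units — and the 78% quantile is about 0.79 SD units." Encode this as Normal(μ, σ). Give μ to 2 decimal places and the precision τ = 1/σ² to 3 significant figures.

For Normal(μ,σ), the p-quantile is μ + z_p·σ. Here z_{0.19} = -0.8779, z_{0.78} = 0.7722.
So 0.52 = μ − 0.8779σ and 0.79 = μ + 0.7722σ.
Subtracting: σ = (0.79 − 0.52)/(0.7722 − (-0.8779)) = 0.16.
Then μ = 0.52 − (-0.8779)·0.16 = 0.66.
Precision τ = 1/σ² = 1/0.1636² = 37.3.

μ = 0.66, τ = 37.3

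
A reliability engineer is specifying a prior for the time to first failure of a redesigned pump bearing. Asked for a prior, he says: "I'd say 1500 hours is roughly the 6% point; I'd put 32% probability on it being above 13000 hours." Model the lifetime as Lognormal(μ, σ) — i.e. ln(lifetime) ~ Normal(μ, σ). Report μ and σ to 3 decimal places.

If T ~ Lognormal(μ,σ) then ln T ~ Normal(μ,σ), so the p-quantile of ln T is μ + z_p·σ.
ln(1500) = 7.313 and ln(13000) = 9.473; z_{0.06} = -1.555, z_{0.68} = 0.4677.
σ = (9.473 − 7.313)/(0.4677 − (-1.555)) = 1.068.
μ = 7.313 − (-1.555)·1.068 = 8.973.

μ ≈ 8.973, σ ≈ 1.068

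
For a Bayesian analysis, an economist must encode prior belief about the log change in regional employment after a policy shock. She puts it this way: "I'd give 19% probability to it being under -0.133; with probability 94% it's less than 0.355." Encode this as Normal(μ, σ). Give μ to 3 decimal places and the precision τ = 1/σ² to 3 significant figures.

The p-quantile of Normal(μ,σ) is μ + z_p·σ, with z_{0.19} = -0.8779 and z_{0.94} = 1.555.
Eliminate σ: μ = (z₂·x₁ − z₁·x₂)/(z₂ − z₁) = (1.555·-0.133 − (-0.8779)·0.355)/2.433 = 0.043.
Then σ = (x₂ − x₁)/(z₂ − z₁) = (0.355 − -0.133)/2.433 = 0.201.
Precision τ = 1/σ² = 1/0.2006² = 24.9.

μ = 0.043, τ = 24.9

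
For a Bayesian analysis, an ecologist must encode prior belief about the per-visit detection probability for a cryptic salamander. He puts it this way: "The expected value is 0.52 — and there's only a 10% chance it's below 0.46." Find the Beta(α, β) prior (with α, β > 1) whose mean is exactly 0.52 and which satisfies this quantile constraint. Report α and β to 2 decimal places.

α ≈ 59.19, β ≈ 54.64

With mean 0.52 fixed, write α = 0.52s, β = 0.48s where s = α+β.
Need P(θ < 0.46) = 0.1 under Beta(0.52s, 0.48s). Normal approximation: (q−m)/√(m(1−m)/s) ≈ z_{0.1} = -1.28, so s ≈ 0.52·0.48·(-1.28)²/(0.46−0.52)² = 113.9.
At s = 113.9: P(θ<0.46) ≈ 0.100. Adjusting to match 0.1 gives s ≈ 113.83.
So α = 0.52·113.83 ≈ 59.19, β = 0.48·113.83 ≈ 54.64.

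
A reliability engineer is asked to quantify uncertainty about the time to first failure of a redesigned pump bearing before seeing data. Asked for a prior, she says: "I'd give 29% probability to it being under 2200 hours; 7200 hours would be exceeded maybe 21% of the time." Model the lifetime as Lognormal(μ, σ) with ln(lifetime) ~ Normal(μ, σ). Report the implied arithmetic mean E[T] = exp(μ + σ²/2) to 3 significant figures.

E[T] ≈ 5210 hours

If T ~ Lognormal(μ,σ) then ln T ~ Normal(μ,σ), so the p-quantile of ln T is μ + z_p·σ.
ln(2200) = 7.696 and ln(7200) = 8.882; z_{0.29} = -0.5534, z_{0.79} = 0.8064.
σ = (8.882 − 7.696)/(0.8064 − (-0.5534)) = 0.872.
μ = 7.696 − (-0.5534)·0.872 = 8.179.
E[T] = exp(μ + σ²/2) = exp(8.179 + 0.3801) = 5210 hours.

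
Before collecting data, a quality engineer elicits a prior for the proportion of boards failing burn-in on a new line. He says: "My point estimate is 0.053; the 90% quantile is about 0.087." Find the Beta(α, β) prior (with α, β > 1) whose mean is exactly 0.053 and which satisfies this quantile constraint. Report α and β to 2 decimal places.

With mean 0.053 fixed, write α = 0.053s, β = 0.947s where s = α+β.
Need P(θ < 0.087) = 0.9 under Beta(0.053s, 0.947s). Normal approximation: (q−m)/√(m(1−m)/s) ≈ z_{0.9} = 1.28, so s ≈ 0.053·0.947·(1.28)²/(0.087−0.053)² = 71.3.
At s = 71.3: P(θ<0.087) ≈ 0.892. Adjusting to match 0.9 gives s ≈ 77.72.
So α = 0.053·77.72 ≈ 4.12, β = 0.947·77.72 ≈ 73.61.

α ≈ 4.12, β ≈ 73.61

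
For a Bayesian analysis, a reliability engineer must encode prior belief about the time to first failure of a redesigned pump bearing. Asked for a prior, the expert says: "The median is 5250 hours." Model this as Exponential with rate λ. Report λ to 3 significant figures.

Exponential median = ln 2 / λ, so λ = ln 2 / 5250.0 = 0.000132.

λ ≈ 0.000132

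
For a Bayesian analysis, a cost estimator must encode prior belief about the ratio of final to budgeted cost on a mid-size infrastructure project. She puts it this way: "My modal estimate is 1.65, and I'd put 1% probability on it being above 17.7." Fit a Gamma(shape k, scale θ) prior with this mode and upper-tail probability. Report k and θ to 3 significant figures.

Gamma(k,θ) with k>1 has mode (k−1)θ, so θ = 1.65/(k−1).
Need P(X < 17.7) = 0.99 with θ tied to k this way. Start at k = 2, θ = 1.65: P(X<17.7) ≈ 1.000.
Too high — lower k to spread out. Iterating converges to k ≈ 1.54.
Then θ = 1.65/(1.54−1) ≈ 3.08.

k ≈ 1.54, θ ≈ 3.08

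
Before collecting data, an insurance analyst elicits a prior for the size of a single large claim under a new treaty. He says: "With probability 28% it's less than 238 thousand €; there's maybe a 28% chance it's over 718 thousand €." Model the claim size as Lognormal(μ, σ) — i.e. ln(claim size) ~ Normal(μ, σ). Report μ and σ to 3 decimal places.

μ ≈ 6.024, σ ≈ 0.947

If T ~ Lognormal(μ,σ) then ln T ~ Normal(μ,σ), so the p-quantile of ln T is μ + z_p·σ.
ln(238) = 5.472 and ln(718) = 6.576; z_{0.28} = -0.5828, z_{0.72} = 0.5828.
σ = (6.576 − 5.472)/(0.5828 − (-0.5828)) = 0.947.
μ = 5.472 − (-0.5828)·0.947 = 6.024.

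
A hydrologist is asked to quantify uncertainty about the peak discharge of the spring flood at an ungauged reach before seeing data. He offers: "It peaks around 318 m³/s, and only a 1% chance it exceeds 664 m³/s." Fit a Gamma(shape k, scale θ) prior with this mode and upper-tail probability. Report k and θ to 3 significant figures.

Gamma(k,θ) with k>1 has mode (k−1)θ, so θ = 318/(k−1).
Need P(X < 664) = 0.99 with θ tied to k this way. Start at k = 2, θ = 318: P(X<664) ≈ 0.617.
Too low — raise k to concentrate. Iterating converges to k ≈ 9.99.
Then θ = 318/(9.99−1) ≈ 35.4.

k ≈ 9.99, θ ≈ 35.4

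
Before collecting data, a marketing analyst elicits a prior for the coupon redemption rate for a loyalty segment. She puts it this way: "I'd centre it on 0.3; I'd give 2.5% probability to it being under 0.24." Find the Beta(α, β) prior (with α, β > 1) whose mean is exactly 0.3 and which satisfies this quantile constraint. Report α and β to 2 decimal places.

With mean 0.3 fixed, write α = 0.3s, β = 0.7s where s = α+β.
Need P(θ < 0.24) = 0.025 under Beta(0.3s, 0.7s). Normal approximation: (q−m)/√(m(1−m)/s) ≈ z_{0.025} = -1.96, so s ≈ 0.3·0.7·(-1.96)²/(0.24−0.3)² = 224.1.
At s = 224.1: P(θ<0.24) ≈ 0.021. Adjusting to match 0.025 gives s ≈ 209.61.
So α = 0.3·209.61 ≈ 62.88, β = 0.7·209.61 ≈ 146.73.

α ≈ 62.88, β ≈ 146.73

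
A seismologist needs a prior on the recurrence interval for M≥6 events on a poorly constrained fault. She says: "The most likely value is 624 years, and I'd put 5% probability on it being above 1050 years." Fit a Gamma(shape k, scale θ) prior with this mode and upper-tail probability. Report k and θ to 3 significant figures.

k ≈ 11.3, θ ≈ 60.5

Gamma(k,θ) with k>1 has mode (k−1)θ, so θ = 624/(k−1).
Need P(X < 1050) = 0.95 with θ tied to k this way. Start at k = 2, θ = 624: P(X<1050) ≈ 0.501.
Too low — raise k to concentrate. Iterating converges to k ≈ 11.3.
Then θ = 624/(11.3−1) ≈ 60.5.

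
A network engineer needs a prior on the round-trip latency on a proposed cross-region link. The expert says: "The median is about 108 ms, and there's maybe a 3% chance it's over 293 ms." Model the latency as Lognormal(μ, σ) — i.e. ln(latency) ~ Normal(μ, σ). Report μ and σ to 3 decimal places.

If T ~ Lognormal(μ,σ) then ln T ~ Normal(μ,σ), so the p-quantile of ln T is μ + z_p·σ.
ln(108) = 4.682 and ln(293) = 5.68; z_{0.5} = 0, z_{0.97} = 1.881.
σ = (5.68 − 4.682)/(1.881 − (0)) = 0.531.
μ = 4.682 − (0)·0.531 = 4.682.

μ ≈ 4.682, σ ≈ 0.531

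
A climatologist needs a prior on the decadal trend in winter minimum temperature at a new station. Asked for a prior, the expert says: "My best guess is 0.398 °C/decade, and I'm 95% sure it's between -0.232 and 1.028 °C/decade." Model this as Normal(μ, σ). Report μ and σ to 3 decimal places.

μ = 0.398, σ = 0.321

A symmetric 95% interval runs μ ± z·σ with z = 1.96.
Half-width = 0.63, so σ = 0.63/1.96 = 0.321.
μ is the stated best guess, 0.398.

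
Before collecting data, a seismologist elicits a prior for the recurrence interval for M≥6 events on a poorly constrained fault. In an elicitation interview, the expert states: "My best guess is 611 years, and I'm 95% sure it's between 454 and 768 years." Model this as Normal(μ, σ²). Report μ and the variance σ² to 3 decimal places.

μ = 611.000, σ² = 6416.573

A symmetric 95% interval runs μ ± z·σ with z = 1.96.
Half-width = 157, so σ = 157/1.96 = 80.1035 and σ² = 6416.573.
μ is the stated best guess, 611.000.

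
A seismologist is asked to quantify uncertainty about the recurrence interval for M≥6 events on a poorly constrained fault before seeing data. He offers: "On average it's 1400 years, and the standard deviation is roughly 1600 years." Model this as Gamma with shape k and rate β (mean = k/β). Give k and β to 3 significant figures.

k ≈ 0.766, β ≈ 0.000547

For Gamma(k, rate β): mean = k/β, variance = k/β², so CV = 1/√k.
CV = SD/mean = 1600/1400 = 1.143, hence k = 1/CV² = 0.766.
Then β = k/mean = 0.766/1400 = 0.000547.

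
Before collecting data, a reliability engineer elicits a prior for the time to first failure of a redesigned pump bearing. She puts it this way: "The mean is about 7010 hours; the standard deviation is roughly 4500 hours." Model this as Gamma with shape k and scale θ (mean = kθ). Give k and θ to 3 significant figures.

For Gamma(k, scale θ): mean = kθ, variance = kθ², so CV = 1/√k.
CV = SD/mean = 4500/7010 = 0.6419, hence k = 1/CV² = 2.43.
Then θ = mean/k = 7010/2.43 = 2890.

k ≈ 2.43, θ ≈ 2890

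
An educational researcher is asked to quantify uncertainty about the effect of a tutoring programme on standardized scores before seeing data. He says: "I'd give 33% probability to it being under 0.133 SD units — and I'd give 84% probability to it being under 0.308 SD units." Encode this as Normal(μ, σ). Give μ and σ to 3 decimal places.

The p-quantile of Normal(μ,σ) is μ + z_p·σ, with z_{0.33} = -0.4399 and z_{0.84} = 0.9945.
Eliminate σ: μ = (z₂·x₁ − z₁·x₂)/(z₂ − z₁) = (0.9945·0.133 − (-0.4399)·0.308)/1.434 = 0.187.
Then σ = (x₂ − x₁)/(z₂ − z₁) = (0.308 − 0.133)/1.434 = 0.122.

μ = 0.187, σ = 0.122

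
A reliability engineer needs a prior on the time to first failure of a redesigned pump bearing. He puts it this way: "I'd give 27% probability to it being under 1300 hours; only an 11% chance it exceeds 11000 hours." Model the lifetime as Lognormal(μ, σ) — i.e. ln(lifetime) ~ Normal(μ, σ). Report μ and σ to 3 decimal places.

If T ~ Lognormal(μ,σ) then ln T ~ Normal(μ,σ), so the p-quantile of ln T is μ + z_p·σ.
ln(1300) = 7.17 and ln(11000) = 9.306; z_{0.27} = -0.6128, z_{0.89} = 1.227.
σ = (9.306 − 7.17)/(1.227 − (-0.6128)) = 1.161.
μ = 7.17 − (-0.6128)·1.161 = 7.882.

μ ≈ 7.882, σ ≈ 1.161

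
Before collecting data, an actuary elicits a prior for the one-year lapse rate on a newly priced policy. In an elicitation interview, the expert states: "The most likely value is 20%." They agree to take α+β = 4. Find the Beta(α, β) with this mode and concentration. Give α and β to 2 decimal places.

For α,β > 1 the Beta mode is (α−1)/(α+β−2). With α+β = 4, the mode is (α−1)/2.
Set (α−1)/2 = 0.2 → α = 1 + 0.2·2 = 1.40.
β = 4 − α = 2.60.

α = 1.40, β = 2.60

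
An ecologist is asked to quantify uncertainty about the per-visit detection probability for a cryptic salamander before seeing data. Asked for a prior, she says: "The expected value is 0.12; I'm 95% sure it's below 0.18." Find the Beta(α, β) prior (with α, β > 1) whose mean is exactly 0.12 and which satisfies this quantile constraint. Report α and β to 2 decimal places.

With mean 0.12 fixed, write α = 0.12s, β = 0.88s where s = α+β.
Need P(θ < 0.18) = 0.95 under Beta(0.12s, 0.88s). Normal approximation: (q−m)/√(m(1−m)/s) ≈ z_{0.95} = 1.64, so s ≈ 0.12·0.88·(1.64)²/(0.18−0.12)² = 79.4.
At s = 79.4: P(θ<0.18) ≈ 0.939. Adjusting to match 0.95 gives s ≈ 91.38.
So α = 0.12·91.38 ≈ 10.97, β = 0.88·91.38 ≈ 80.41.

α ≈ 10.97, β ≈ 80.41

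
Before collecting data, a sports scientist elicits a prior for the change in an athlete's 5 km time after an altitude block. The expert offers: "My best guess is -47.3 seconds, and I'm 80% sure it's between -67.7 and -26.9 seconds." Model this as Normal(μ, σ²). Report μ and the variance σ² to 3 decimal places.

A symmetric 80% interval runs μ ± z·σ with z = 1.282.
Half-width = 20.4, so σ = 20.4/1.282 = 15.9182 and σ² = 253.389.
μ is the stated best guess, -47.300.

μ = -47.300, σ² = 253.389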